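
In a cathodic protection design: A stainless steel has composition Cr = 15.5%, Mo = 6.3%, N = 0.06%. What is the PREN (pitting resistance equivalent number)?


Apply the PREN formula: PREN = Cr + 3.3*Mo + 16*N
PREN = 15.5 + 3.3*6.3 + 16*0.06
PREN = 15.5 + 20.79 + 0.96 = 37.25

37.25


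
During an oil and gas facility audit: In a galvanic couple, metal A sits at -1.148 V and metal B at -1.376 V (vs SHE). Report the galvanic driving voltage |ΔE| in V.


Driving voltage is the absolute potential difference.
|ΔE| = |-1.148 − (-1.376)| = 0.228 V

0.228 V


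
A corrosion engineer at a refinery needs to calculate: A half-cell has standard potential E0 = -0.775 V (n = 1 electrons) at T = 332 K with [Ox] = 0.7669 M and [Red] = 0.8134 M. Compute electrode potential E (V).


Apply the Nernst equation: E = E0 + (RT/nF)*ln([Ox]/[Red])
Step 1: RT/nF = 8.314*332/(1*96485) = 0.02860805 V
Step 2: [Ox]/[Red] = 0.7669/0.8134 = 0.942833
Step 3: ln(0.942833) = -0.058866
Step 4: correction = 0.02860805 * -0.058866 = -0.0017 V
E = -0.775 + -0.0017 = -0.7767 V

-0.7767 V


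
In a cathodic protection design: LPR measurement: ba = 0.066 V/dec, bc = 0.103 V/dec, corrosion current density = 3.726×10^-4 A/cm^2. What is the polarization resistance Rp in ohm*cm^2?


Apply the Stern-Geary equation: Rp = ba*bc / (2.303*icorr*(ba+bc))
ba*bc = 0.066*0.103 = 0.006798
ba+bc = 0.169; 2.303*icorr*(ba+bc) = 2.303*3.726×10^-4*0.169 = 1.4501853×10^-4
Rp = 0.006798 / 1.4501853×10^-4 = 46.9 ohm*cm^2

46.9 ohm*cm^2


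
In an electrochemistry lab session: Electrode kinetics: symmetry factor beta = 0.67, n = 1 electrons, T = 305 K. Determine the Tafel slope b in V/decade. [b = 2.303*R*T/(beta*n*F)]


Apply the Tafel slope relation: b = 2.303*R*T/(beta*n*F)
Numerator: 2.303 * 8.314 * 305 = 5839.88
Denominator: 0.67 * 1 * 96485 = 64644.95
b = 5839.88 / 64644.95 = 0.09 V/decade

0.09 V/decade


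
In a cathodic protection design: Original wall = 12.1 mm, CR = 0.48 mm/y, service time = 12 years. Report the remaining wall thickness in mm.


Remaining wall = original − CR × time
t = 12.1 − 0.48*12 = 12.1 − 5.76 = 6.34 mm

6.34 mm


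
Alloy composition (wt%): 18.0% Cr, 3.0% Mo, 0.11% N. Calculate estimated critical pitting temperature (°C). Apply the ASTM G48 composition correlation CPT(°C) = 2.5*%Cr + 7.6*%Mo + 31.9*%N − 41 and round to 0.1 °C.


Apply the ASTM G48 empirical CPT estimate: CPT(°C) = 2.5*%Cr + 7.6*%Mo + 31.9*%N − 41
2.5*18.0 = 45; 7.6*3.0 = 22.8; 31.9*0.11 = 3.509
CPT = 45 + 22.8 + 3.509 − 41 = 30.309 °C
Rounded to 0.1 °C: CPT ≈ 30.3 °C

30.3 °C


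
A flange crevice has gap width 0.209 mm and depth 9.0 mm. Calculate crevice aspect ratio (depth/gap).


Aspect ratio = depth / gap
Ratio = 9.0 / 0.209 = 43.1

43.1


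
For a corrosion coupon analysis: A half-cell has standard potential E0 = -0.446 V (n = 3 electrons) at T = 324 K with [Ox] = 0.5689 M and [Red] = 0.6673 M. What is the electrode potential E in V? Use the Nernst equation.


Apply the Nernst equation: E = E0 + (RT/nF)*ln([Ox]/[Red])
Step 1: RT/nF = 8.314*324/(3*96485) = 0.00930623 V
Step 2: [Ox]/[Red] = 0.5689/0.6673 = 0.85254
Step 3: ln(0.85254) = -0.159535
Step 4: correction = 0.00930623 * -0.159535 = -0.001 V
E = -0.446 + -0.001 = -0.447 V

-0.447 V


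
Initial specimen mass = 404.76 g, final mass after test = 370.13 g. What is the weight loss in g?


Weight loss = initial − final
WL = 404.76 − 370.13 = 34.63 g

34.63 g


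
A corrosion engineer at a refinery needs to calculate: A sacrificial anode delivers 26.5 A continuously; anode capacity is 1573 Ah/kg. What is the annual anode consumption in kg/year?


Annual consumption = current * hours per year / capacity
Rate = 26.5 * 8760 / 1573 = 147.6 kg/year

147.6 kg/year


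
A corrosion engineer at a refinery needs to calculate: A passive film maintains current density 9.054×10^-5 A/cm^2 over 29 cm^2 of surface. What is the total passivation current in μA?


I = i_pass * A, then convert A → μA (×10^6)
I = 9.054×10^-5 * 29 * 10^6 = 2625.66 μA

2625.66 μA


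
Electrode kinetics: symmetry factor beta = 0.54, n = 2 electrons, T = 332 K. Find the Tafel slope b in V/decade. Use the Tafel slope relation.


Apply the Tafel slope relation: b = 2.303*R*T/(beta*n*F)
Numerator: 2.303 * 8.314 * 332 = 6356.85
Denominator: 0.54 * 2 * 96485 = 104203.8
b = 6356.85 / 104203.8 = 0.061 V/decade

0.061 V/decade


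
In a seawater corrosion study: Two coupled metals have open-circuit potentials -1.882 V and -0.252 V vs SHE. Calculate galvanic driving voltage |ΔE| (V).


Driving voltage is the absolute potential difference.
|ΔE| = |-1.882 − (-0.252)| = 1.63 V

1.63 V


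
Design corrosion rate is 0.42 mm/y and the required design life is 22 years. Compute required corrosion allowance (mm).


Corrosion allowance = CR × design life
CA = 0.42 * 22 = 9.24 mm

9.24 mm


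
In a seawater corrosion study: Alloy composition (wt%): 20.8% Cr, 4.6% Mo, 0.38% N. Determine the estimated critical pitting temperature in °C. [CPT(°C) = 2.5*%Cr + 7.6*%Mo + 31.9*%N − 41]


Apply the ASTM G48 empirical CPT estimate: CPT(°C) = 2.5*%Cr + 7.6*%Mo + 31.9*%N − 41
2.5*20.8 = 52; 7.6*4.6 = 34.96; 31.9*0.38 = 12.122
CPT = 52 + 34.96 + 12.122 − 41 = 58.082 °C
Rounded to 0.1 °C: CPT ≈ 58.1 °C

58.1 °C


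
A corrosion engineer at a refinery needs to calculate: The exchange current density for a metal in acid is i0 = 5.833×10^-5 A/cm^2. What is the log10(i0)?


i0 = 5.833×10^-5 A/cm^2
log10(i0) = -4.234

-4.234


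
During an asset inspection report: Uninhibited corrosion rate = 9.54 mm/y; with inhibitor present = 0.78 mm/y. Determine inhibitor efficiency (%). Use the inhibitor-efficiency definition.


Apply the inhibitor-efficiency definition: IE = (CR_blank − CR_inh)/CR_blank × 100
IE = (9.54 − 0.78) / 9.54 × 100
IE = 8.76 / 9.54 × 100 = 91.8 %

91.8 %


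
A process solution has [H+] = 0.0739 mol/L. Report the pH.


pH = −log10[H+]
pH = −log10(0.0739) = 1.13

1.13


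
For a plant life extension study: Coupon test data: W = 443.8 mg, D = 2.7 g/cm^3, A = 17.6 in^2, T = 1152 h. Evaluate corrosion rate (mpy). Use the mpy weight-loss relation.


Apply the mpy weight-loss relation: CR = 534 * W / (D * A * T)
Numerator: 534 * 443.8 = 236989.2
Denominator: 2.7 * 17.6 * 1152 = 54743.04
CR = 236989.2 / 54743.04 = 4.3291 mpy

4.3291 mpy


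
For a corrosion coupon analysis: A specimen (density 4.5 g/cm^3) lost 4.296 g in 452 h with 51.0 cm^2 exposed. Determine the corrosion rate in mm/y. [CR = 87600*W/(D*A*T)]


Apply the mm/y weight-loss relation: CR = 87600 * W / (D * A * T)
Numerator: 87600 * 4.296 = 376329.6
Denominator: 4.5 * 51.0 * 452 = 103734.0
CR = 376329.6 / 103734.0 = 3.627833 mm/y

3.627833 mm/y


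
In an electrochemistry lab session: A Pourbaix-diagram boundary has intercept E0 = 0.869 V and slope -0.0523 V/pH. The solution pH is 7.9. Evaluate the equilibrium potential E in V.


Apply the Pourbaix line equation: E = E0 + slope*pH
E = 0.869 + (-0.0523)*7.9 = 0.869 + (-0.41317) = 0.45583 V
Rounded to 3 decimal places: E = 0.456 V

0.456 V


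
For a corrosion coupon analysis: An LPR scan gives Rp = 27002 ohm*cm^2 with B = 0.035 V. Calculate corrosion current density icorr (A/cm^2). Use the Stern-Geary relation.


Apply the Stern-Geary relation: icorr = B / Rp
icorr = 0.035 / 27002 = 1.296×10^-6 A/cm^2

1.296×10^-6 A/cm^2


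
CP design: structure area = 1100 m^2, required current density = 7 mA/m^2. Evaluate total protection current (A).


I = area * current density, then convert mA → A (÷1000)
I = 1100 * 7 / 1000 = 7.7 A

7.7 A


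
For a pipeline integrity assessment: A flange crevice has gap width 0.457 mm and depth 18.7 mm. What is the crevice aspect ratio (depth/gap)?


Aspect ratio = depth / gap
Ratio = 18.7 / 0.457 = 40.9

40.9


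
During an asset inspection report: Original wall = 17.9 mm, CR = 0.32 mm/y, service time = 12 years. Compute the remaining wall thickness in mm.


Remaining wall = original − CR × time
t = 17.9 − 0.32*12 = 17.9 − 3.84 = 14.06 mm

14.06 mm


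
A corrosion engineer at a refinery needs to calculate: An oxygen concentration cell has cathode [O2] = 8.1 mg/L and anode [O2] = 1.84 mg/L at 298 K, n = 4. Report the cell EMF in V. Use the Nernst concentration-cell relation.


Apply the Nernst concentration-cell relation: E = (RT/nF)*ln(C_cathode/C_anode)
RT/nF = 8.314*298/(4*96485) = 0.00641958 V
ln(8.1/1.84) = 1.4821
E = 0.00641958 * 1.4821 = 0.00951 V

0.00951 V


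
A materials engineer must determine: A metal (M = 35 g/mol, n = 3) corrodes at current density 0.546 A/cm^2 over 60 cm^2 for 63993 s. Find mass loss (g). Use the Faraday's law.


Apply Faraday's law: m = i*A*t*M / (n*F)
Total charge passed Q = i*A*t = 0.546*60*63993 = 2096410.68 C
m = Q*M/(n*F) = 2096410.68*35/(3*96485) = 253.491 g

253.491 g


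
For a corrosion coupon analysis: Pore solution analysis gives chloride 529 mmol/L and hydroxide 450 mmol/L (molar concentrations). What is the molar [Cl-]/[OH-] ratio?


Threshold parameter = [Cl-] / [OH-] (molar basis; both in mmol/L, so units cancel)
Ratio = 529 / 450 = 1.18

1.18


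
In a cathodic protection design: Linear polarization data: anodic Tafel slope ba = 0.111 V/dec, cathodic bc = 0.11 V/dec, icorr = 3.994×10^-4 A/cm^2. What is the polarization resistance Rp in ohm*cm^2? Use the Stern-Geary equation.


Apply the Stern-Geary equation: Rp = ba*bc / (2.303*icorr*(ba+bc))
ba*bc = 0.111*0.11 = 0.01221
ba+bc = 0.221; 2.303*icorr*(ba+bc) = 2.303*3.994×10^-4*0.221 = 2.0327982×10^-4
Rp = 0.01221 / 2.0327982×10^-4 = 60.1 ohm*cm^2

60.1 ohm*cm^2


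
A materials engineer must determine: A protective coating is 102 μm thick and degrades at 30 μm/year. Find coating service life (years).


Service life = thickness / degradation rate
Life = 102 / 30 = 3.4 years

3.4 years


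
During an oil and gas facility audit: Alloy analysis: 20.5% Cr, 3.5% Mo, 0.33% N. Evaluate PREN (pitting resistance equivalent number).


Apply the PREN formula: PREN = Cr + 3.3*Mo + 16*N
PREN = 20.5 + 3.3*3.5 + 16*0.33
PREN = 20.5 + 11.55 + 5.28 = 37.33

37.33


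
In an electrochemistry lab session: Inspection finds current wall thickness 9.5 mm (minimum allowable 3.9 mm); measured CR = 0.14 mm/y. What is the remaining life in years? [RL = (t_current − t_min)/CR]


Apply the remaining-life relation: RL = (t_current − t_min) / CR
RL = (9.5 − 3.9) / 0.14 = 5.6 / 0.14 = 40.0 years

40.0 years


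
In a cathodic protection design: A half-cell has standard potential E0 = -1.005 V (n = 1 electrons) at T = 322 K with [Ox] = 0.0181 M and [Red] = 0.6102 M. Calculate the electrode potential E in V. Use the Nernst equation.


Apply the Nernst equation: E = E0 + (RT/nF)*ln([Ox]/[Red])
Step 1: RT/nF = 8.314*322/(1*96485) = 0.02774636 V
Step 2: [Ox]/[Red] = 0.0181/0.6102 = 0.029662
Step 3: ln(0.029662) = -3.517889
Step 4: correction = 0.02774636 * -3.517889 = -0.098 V
E = -1.005 + -0.098 = -1.103 V

-1.103 V


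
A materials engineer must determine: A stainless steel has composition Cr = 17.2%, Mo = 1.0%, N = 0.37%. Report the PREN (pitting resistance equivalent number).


Apply the PREN formula: PREN = Cr + 3.3*Mo + 16*N
PREN = 17.2 + 3.3*1.0 + 16*0.37
PREN = 17.2 + 3.3 + 5.92 = 26.42

26.42


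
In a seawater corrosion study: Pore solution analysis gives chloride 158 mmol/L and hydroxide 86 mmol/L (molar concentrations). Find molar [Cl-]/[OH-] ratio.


Threshold parameter = [Cl-] / [OH-] (molar basis; both in mmol/L, so units cancel)
Ratio = 158 / 86 = 1.84

1.84


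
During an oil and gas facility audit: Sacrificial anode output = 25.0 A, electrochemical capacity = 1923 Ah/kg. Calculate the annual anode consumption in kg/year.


Annual consumption = current * hours per year / capacity
Rate = 25.0 * 8760 / 1923 = 113.9 kg/year

113.9 kg/year


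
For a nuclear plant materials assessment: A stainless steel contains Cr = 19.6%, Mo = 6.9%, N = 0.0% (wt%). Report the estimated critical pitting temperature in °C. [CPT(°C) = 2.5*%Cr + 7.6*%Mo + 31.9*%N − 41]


Apply the ASTM G48 empirical CPT estimate: CPT(°C) = 2.5*%Cr + 7.6*%Mo + 31.9*%N − 41
2.5*19.6 = 49; 7.6*6.9 = 52.44; 31.9*0.0 = 0
CPT = 49 + 52.44 + 0 − 41 = 60.44 °C
Rounded to 0.1 °C: CPT ≈ 60.4 °C

60.4 °C


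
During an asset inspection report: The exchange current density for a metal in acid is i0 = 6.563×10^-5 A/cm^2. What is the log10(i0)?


i0 = 6.563×10^-5 A/cm^2
log10(i0) = -4.183

-4.183


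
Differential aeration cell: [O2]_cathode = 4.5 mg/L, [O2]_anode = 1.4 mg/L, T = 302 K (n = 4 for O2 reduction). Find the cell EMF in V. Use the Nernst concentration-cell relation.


Apply the Nernst concentration-cell relation: E = (RT/nF)*ln(C_cathode/C_anode)
RT/nF = 8.314*302/(4*96485) = 0.00650575 V
ln(4.5/1.4) = 1.16761
E = 0.00650575 * 1.16761 = 0.0076 V

0.0076 V


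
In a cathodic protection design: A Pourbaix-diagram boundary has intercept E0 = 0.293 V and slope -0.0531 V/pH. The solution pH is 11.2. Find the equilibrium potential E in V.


Apply the Pourbaix line equation: E = E0 + slope*pH
E = 0.293 + (-0.0531)*11.2 = 0.293 + (-0.59472) = -0.30172 V
Rounded to 4 decimal places: E = -0.3017 V

-0.3017 V


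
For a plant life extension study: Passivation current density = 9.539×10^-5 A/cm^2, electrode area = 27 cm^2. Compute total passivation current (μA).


I = i_pass * A, then convert A → μA (×10^6)
I = 9.539×10^-5 * 27 * 10^6 = 2575.53 μA

2575.53 μA


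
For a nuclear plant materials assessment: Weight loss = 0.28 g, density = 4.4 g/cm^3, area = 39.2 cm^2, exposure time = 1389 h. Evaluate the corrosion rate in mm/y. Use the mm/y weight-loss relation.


Apply the mm/y weight-loss relation: CR = 87600 * W / (D * A * T)
Numerator: 87600 * 0.28 = 24528.0
Denominator: 4.4 * 39.2 * 1389 = 239574.72
CR = 24528.0 / 239574.72 = 0.10238 mm/y

0.10238 mm/y


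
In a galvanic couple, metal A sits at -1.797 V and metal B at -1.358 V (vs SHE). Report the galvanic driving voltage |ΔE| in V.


Driving voltage is the absolute potential difference.
|ΔE| = |-1.797 − (-1.358)| = 0.439 V

0.439 V


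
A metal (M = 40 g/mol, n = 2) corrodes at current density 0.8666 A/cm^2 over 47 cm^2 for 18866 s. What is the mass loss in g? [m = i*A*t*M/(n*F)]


Apply Faraday's law: m = i*A*t*M / (n*F)
Total charge passed Q = i*A*t = 0.8666*47*18866 = 768415.9532 C
m = Q*M/(n*F) = 768415.9532*40/(2*96485) = 159.28195 g

159.28195 g


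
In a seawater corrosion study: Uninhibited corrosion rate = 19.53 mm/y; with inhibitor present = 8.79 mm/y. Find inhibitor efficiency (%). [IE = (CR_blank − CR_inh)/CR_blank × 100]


Apply the inhibitor-efficiency definition: IE = (CR_blank − CR_inh)/CR_blank × 100
IE = (19.53 − 8.79) / 19.53 × 100
IE = 10.74 / 19.53 × 100 = 55.0 %

55.0 %


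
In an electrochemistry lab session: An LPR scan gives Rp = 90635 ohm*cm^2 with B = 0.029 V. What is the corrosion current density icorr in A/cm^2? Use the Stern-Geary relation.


Apply the Stern-Geary relation: icorr = B / Rp
icorr = 0.029 / 90635 = 3.2×10^-7 A/cm^2

3.2×10^-7 A/cm^2


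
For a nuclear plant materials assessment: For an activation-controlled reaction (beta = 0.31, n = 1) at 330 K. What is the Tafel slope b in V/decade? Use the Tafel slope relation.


Apply the Tafel slope relation: b = 2.303*R*T/(beta*n*F)
Numerator: 2.303 * 8.314 * 330 = 6318.56
Denominator: 0.31 * 1 * 96485 = 29910.35
b = 6318.56 / 29910.35 = 0.211 V/decade

0.211 V/decade


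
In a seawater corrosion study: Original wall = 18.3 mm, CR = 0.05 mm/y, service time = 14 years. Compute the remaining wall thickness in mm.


Remaining wall = original − CR × time
t = 18.3 − 0.05*14 = 18.3 − 0.7 = 17.6 mm

17.6 mm


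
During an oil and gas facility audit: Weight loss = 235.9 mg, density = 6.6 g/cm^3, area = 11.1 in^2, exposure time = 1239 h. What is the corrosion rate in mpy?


Apply the mpy weight-loss relation: CR = 534 * W / (D * A * T)
Numerator: 534 * 235.9 = 125970.6
Denominator: 6.6 * 11.1 * 1239 = 90769.14
CR = 125970.6 / 90769.14 = 1.3878 mpy

1.3878 mpy


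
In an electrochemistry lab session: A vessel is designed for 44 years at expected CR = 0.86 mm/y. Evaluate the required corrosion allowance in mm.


Corrosion allowance = CR × design life
CA = 0.86 * 44 = 37.84 mm

37.84 mm


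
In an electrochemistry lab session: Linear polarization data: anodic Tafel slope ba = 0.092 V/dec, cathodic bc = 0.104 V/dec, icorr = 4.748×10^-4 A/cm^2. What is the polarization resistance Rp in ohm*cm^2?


Apply the Stern-Geary equation: Rp = ba*bc / (2.303*icorr*(ba+bc))
ba*bc = 0.092*0.104 = 0.009568
ba+bc = 0.196; 2.303*icorr*(ba+bc) = 2.303*4.748×10^-4*0.196 = 2.1431902×10^-4
Rp = 0.009568 / 2.1431902×10^-4 = 44.64 ohm*cm^2

44.64 ohm*cm^2


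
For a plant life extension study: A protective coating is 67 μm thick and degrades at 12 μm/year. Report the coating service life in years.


Service life = thickness / degradation rate
Life = 67 / 12 = 5.6 years

5.6 years


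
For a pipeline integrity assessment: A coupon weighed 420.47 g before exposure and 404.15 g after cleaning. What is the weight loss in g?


Weight loss = initial − final
WL = 420.47 − 404.15 = 16.32 g

16.32 g


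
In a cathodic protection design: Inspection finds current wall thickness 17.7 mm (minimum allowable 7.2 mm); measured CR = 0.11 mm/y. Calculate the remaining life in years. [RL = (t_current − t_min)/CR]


Apply the remaining-life relation: RL = (t_current − t_min) / CR
RL = (17.7 − 7.2) / 0.11 = 10.5 / 0.11 = 95.5 years

95.5 years


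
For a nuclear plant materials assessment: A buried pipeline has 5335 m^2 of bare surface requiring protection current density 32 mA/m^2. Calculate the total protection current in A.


I = area * current density, then convert mA → A (÷1000)
I = 5335 * 32 / 1000 = 170.72 A

170.72 A


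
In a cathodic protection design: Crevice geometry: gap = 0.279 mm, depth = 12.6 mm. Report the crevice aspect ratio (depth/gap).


Aspect ratio = depth / gap
Ratio = 12.6 / 0.279 = 45.2

45.2


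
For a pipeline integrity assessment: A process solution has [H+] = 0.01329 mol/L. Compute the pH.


pH = −log10[H+]
pH = −log10(0.01329) = 1.88

1.88


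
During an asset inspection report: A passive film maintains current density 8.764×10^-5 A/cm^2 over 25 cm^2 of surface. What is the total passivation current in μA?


I = i_pass * A, then convert A → μA (×10^6)
I = 8.764×10^-5 * 25 * 10^6 = 2191.0 μA

2191.0 μA


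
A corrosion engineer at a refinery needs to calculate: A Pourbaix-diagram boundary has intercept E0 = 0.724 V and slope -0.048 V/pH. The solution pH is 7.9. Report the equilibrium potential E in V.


Apply the Pourbaix line equation: E = E0 + slope*pH
E = 0.724 + (-0.048)*7.9 = 0.724 + (-0.3792) = 0.3448 V
Rounded to 4 decimal places: E = 0.3448 V

0.3448 V


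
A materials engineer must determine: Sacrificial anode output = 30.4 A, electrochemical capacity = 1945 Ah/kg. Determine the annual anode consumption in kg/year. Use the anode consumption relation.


Annual consumption = current * hours per year / capacity
Rate = 30.4 * 8760 / 1945 = 136.9 kg/year

136.9 kg/year


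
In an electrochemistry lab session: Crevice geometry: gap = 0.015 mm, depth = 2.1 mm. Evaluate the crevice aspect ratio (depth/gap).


Aspect ratio = depth / gap
Ratio = 2.1 / 0.015 = 140.0

140.0


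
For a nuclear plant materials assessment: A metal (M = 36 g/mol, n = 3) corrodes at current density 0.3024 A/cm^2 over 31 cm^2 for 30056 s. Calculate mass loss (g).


Apply Faraday's law: m = i*A*t*M / (n*F)
Total charge passed Q = i*A*t = 0.3024*31*30056 = 281756.9664 C
m = Q*M/(n*F) = 281756.9664*36/(3*96485) = 35.043 g

35.043 g


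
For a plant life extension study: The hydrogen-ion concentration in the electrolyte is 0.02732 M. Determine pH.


pH = −log10[H+]
pH = −log10(0.02732) = 1.56

1.56


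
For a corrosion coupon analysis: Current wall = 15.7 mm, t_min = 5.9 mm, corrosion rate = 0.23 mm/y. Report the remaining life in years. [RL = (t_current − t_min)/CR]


Apply the remaining-life relation: RL = (t_current − t_min) / CR
RL = (15.7 − 5.9) / 0.23 = 9.8 / 0.23 = 42.6 years

42.6 years


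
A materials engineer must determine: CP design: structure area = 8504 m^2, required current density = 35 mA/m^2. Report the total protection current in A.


I = area * current density, then convert mA → A (÷1000)
I = 8504 * 35 / 1000 = 297.64 A

297.64 A


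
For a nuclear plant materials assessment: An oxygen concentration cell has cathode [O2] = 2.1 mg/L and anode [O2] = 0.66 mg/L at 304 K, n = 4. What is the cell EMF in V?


Apply the Nernst concentration-cell relation: E = (RT/nF)*ln(C_cathode/C_anode)
RT/nF = 8.314*304/(4*96485) = 0.00654883 V
ln(2.1/0.66) = 1.15745
E = 0.00654883 * 1.15745 = 0.00758 V

0.00758 V


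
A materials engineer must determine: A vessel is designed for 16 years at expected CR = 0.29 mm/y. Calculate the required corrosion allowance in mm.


Corrosion allowance = CR × design life
CA = 0.29 * 16 = 4.64 mm

4.64 mm


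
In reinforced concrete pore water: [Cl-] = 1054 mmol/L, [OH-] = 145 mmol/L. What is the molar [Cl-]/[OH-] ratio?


Threshold parameter = [Cl-] / [OH-] (molar basis; both in mmol/L, so units cancel)
Ratio = 1054 / 145 = 7.27

7.27


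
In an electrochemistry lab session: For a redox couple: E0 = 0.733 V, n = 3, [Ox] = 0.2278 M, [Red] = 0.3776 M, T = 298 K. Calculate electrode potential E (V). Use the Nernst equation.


Apply the Nernst equation: E = E0 + (RT/nF)*ln([Ox]/[Red])
Step 1: RT/nF = 8.314*298/(3*96485) = 0.00855944 V
Step 2: [Ox]/[Red] = 0.2278/0.3776 = 0.603284
Step 3: ln(0.603284) = -0.505367
Step 4: correction = 0.00855944 * -0.505367 = -0.0043 V
E = 0.733 + -0.0043 = 0.7287 V

0.7287 V


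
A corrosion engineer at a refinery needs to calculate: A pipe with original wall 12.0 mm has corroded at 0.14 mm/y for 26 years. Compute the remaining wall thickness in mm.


Remaining wall = original − CR × time
t = 12.0 − 0.14*26 = 12.0 − 3.64 = 8.36 mm

8.36 mm


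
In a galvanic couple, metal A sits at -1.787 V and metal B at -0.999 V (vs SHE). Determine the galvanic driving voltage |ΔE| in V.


Driving voltage is the absolute potential difference.
|ΔE| = |-1.787 − (-0.999)| = 0.788 V

0.788 V


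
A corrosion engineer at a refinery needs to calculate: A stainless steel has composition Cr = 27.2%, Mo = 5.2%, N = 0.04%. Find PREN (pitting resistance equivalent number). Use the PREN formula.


Apply the PREN formula: PREN = Cr + 3.3*Mo + 16*N
PREN = 27.2 + 3.3*5.2 + 16*0.04
PREN = 27.2 + 17.16 + 0.64 = 45.0

45.0


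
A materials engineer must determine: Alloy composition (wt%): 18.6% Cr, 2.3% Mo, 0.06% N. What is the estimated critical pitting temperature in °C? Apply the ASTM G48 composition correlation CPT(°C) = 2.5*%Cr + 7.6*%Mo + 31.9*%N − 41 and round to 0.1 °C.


Apply the ASTM G48 empirical CPT estimate: CPT(°C) = 2.5*%Cr + 7.6*%Mo + 31.9*%N − 41
2.5*18.6 = 46.5; 7.6*2.3 = 17.48; 31.9*0.06 = 1.914
CPT = 46.5 + 17.48 + 1.914 − 41 = 24.894 °C
Rounded to 0.1 °C: CPT ≈ 24.9 °C

24.9 °C


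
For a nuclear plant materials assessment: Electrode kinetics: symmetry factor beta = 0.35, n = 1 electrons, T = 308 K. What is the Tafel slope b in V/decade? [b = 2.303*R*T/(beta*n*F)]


Apply the Tafel slope relation: b = 2.303*R*T/(beta*n*F)
Numerator: 2.303 * 8.314 * 308 = 5897.32
Denominator: 0.35 * 1 * 96485 = 33769.75
b = 5897.32 / 33769.75 = 0.1746 V/decade

0.1746 V/decade


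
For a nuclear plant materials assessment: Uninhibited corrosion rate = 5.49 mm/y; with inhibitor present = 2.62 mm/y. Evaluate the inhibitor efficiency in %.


Apply the inhibitor-efficiency definition: IE = (CR_blank − CR_inh)/CR_blank × 100
IE = (5.49 − 2.62) / 5.49 × 100
IE = 2.87 / 5.49 × 100 = 52.3 %

52.3 %


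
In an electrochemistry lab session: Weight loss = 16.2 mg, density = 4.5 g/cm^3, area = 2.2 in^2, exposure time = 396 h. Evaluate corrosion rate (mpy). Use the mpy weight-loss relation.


Apply the mpy weight-loss relation: CR = 534 * W / (D * A * T)
Numerator: 534 * 16.2 = 8650.8
Denominator: 4.5 * 2.2 * 396 = 3920.4
CR = 8650.8 / 3920.4 = 2.2066 mpy

2.2066 mpy


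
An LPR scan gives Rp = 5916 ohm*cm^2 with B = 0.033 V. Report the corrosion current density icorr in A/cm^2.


Apply the Stern-Geary relation: icorr = B / Rp
icorr = 0.033 / 5916 = 5.578×10^-6 A/cm^2

5.578×10^-6 A/cm^2


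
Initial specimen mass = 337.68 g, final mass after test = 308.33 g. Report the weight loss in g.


Weight loss = initial − final
WL = 337.68 − 308.33 = 29.35 g

29.35 g


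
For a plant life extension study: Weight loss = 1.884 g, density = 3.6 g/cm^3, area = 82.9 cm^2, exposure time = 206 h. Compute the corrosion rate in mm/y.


Apply the mm/y weight-loss relation: CR = 87600 * W / (D * A * T)
Numerator: 87600 * 1.884 = 165038.4
Denominator: 3.6 * 82.9 * 206 = 61478.64
CR = 165038.4 / 61478.64 = 2.68448 mm/y

2.68448 mm/y


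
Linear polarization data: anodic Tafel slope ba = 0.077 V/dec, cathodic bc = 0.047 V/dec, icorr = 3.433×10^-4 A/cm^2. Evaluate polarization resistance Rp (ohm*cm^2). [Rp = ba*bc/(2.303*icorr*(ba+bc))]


Apply the Stern-Geary equation: Rp = ba*bc / (2.303*icorr*(ba+bc))
ba*bc = 0.077*0.047 = 0.003619
ba+bc = 0.124; 2.303*icorr*(ba+bc) = 2.303*3.433×10^-4*0.124 = 9.8036868×10^-5
Rp = 0.003619 / 9.8036868×10^-5 = 36.91 ohm*cm^2

36.91 ohm*cm^2


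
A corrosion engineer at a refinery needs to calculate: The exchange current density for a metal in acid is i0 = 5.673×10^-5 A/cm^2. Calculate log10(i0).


i0 = 5.673×10^-5 A/cm^2
log10(i0) = -4.246

-4.246


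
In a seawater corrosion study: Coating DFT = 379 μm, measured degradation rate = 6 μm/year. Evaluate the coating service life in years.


Service life = thickness / degradation rate
Life = 379 / 6 = 63.2 years

63.2 years


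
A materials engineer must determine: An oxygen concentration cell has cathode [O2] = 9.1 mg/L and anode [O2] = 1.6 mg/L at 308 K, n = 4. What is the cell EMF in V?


Apply the Nernst concentration-cell relation: E = (RT/nF)*ln(C_cathode/C_anode)
RT/nF = 8.314*308/(4*96485) = 0.006635 V
ln(9.1/1.6) = 1.73827
E = 0.006635 * 1.73827 = 0.01153 V

0.01153 V


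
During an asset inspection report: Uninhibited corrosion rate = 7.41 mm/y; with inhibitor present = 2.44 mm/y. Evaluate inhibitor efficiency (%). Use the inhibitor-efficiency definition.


Apply the inhibitor-efficiency definition: IE = (CR_blank − CR_inh)/CR_blank × 100
IE = (7.41 − 2.44) / 7.41 × 100
IE = 4.97 / 7.41 × 100 = 67.1 %

67.1 %


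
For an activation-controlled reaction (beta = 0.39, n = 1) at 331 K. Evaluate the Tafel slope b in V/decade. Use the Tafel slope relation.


Apply the Tafel slope relation: b = 2.303*R*T/(beta*n*F)
Numerator: 2.303 * 8.314 * 331 = 6337.7
Denominator: 0.39 * 1 * 96485 = 37629.15
b = 6337.7 / 37629.15 = 0.168 V/decade

0.168 V/decade


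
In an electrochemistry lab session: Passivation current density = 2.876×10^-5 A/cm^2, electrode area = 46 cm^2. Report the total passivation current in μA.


I = i_pass * A, then convert A → μA (×10^6)
I = 2.876×10^-5 * 46 * 10^6 = 1322.96 μA

1322.96 μA


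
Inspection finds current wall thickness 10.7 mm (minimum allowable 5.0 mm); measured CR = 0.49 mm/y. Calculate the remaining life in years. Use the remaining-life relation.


Apply the remaining-life relation: RL = (t_current − t_min) / CR
RL = (10.7 − 5.0) / 0.49 = 5.7 / 0.49 = 11.6 years

11.6 years


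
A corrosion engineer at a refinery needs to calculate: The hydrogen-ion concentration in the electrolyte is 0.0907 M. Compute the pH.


pH = −log10[H+]
pH = −log10(0.0907) = 1.04

1.04


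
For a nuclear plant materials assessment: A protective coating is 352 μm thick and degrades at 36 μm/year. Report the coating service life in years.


Service life = thickness / degradation rate
Life = 352 / 36 = 9.8 years

9.8 years


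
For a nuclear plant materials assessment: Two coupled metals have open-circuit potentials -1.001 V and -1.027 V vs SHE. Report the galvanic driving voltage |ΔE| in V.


Driving voltage is the absolute potential difference.
|ΔE| = |-1.001 − (-1.027)| = 0.026 V

0.026 V


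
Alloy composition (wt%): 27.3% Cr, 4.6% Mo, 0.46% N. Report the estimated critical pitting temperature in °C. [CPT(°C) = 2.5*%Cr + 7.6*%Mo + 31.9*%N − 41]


Apply the ASTM G48 empirical CPT estimate: CPT(°C) = 2.5*%Cr + 7.6*%Mo + 31.9*%N − 41
2.5*27.3 = 68.25; 7.6*4.6 = 34.96; 31.9*0.46 = 14.674
CPT = 68.25 + 34.96 + 14.674 − 41 = 76.884 °C
Rounded to 0.1 °C: CPT ≈ 76.9 °C

76.9 °C


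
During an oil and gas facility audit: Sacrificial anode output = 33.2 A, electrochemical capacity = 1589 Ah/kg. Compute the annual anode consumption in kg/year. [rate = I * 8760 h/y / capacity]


Annual consumption = current * hours per year / capacity
Rate = 33.2 * 8760 / 1589 = 183.0 kg/year

183.0 kg/year


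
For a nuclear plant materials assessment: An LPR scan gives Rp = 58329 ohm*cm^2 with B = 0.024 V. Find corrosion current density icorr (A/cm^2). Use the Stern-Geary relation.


Apply the Stern-Geary relation: icorr = B / Rp
icorr = 0.024 / 58329 = 4.115×10^-7 A/cm^2

4.115×10^-7 A/cm^2


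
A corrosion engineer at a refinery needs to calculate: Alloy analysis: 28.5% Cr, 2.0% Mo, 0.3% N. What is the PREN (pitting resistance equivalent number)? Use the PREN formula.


Apply the PREN formula: PREN = Cr + 3.3*Mo + 16*N
PREN = 28.5 + 3.3*2.0 + 16*0.3
PREN = 28.5 + 6.6 + 4.8 = 39.9

39.9


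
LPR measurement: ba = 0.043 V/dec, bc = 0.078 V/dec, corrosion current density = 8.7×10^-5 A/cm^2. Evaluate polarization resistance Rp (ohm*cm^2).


Apply the Stern-Geary equation: Rp = ba*bc / (2.303*icorr*(ba+bc))
ba*bc = 0.043*0.078 = 0.003354
ba+bc = 0.121; 2.303*icorr*(ba+bc) = 2.303*8.7×10^-5*0.121 = 2.4243681×10^-5
Rp = 0.003354 / 2.4243681×10^-5 = 138.3 ohm*cm^2

138.3 ohm*cm^2


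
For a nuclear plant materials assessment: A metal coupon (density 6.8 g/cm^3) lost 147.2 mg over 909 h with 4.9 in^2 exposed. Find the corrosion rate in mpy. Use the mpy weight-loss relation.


Apply the mpy weight-loss relation: CR = 534 * W / (D * A * T)
Numerator: 534 * 147.2 = 78604.8
Denominator: 6.8 * 4.9 * 909 = 30287.88
CR = 78604.8 / 30287.88 = 2.59526 mpy

2.59526 mpy


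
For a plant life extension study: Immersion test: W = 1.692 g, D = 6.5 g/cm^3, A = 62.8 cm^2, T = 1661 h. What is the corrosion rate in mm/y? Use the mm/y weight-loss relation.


Apply the mm/y weight-loss relation: CR = 87600 * W / (D * A * T)
Numerator: 87600 * 1.692 = 148219.2
Denominator: 6.5 * 62.8 * 1661 = 678020.2
CR = 148219.2 / 678020.2 = 0.218606 mm/y

0.218606 mm/y


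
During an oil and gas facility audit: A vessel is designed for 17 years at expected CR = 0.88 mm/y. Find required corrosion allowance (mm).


Corrosion allowance = CR × design life
CA = 0.88 * 17 = 14.96 mm

14.96 mm


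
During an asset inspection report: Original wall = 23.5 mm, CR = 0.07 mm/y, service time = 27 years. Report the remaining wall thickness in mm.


Remaining wall = original − CR × time
t = 23.5 − 0.07*27 = 23.5 − 1.89 = 21.61 mm

21.61 mm


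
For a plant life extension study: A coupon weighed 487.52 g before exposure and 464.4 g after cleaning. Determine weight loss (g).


Weight loss = initial − final
WL = 487.52 − 464.4 = 23.12 g

23.12 g


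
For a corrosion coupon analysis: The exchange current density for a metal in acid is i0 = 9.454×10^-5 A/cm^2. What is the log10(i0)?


i0 = 9.454×10^-5 A/cm^2
log10(i0) = -4.024

-4.024


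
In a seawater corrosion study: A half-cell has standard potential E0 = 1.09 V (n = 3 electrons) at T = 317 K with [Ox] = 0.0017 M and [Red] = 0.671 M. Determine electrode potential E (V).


Apply the Nernst equation: E = E0 + (RT/nF)*ln([Ox]/[Red])
Step 1: RT/nF = 8.314*317/(3*96485) = 0.00910517 V
Step 2: [Ox]/[Red] = 0.0017/0.671 = 0.002534
Step 3: ln(0.002534) = -5.977956
Step 4: correction = 0.00910517 * -5.977956 = -0.0544 V
E = 1.09 + -0.0544 = 1.0356 V

1.0356 V


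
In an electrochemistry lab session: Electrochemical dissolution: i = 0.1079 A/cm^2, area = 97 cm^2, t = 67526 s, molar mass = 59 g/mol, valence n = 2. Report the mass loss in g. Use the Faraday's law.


Apply Faraday's law: m = i*A*t*M / (n*F)
Total charge passed Q = i*A*t = 0.1079*97*67526 = 706747.3738 C
m = Q*M/(n*F) = 706747.3738*59/(2*96485) = 216.086 g

216.086 g


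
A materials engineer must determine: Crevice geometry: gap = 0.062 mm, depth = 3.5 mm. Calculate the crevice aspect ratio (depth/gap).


Aspect ratio = depth / gap
Ratio = 3.5 / 0.062 = 56.5

56.5


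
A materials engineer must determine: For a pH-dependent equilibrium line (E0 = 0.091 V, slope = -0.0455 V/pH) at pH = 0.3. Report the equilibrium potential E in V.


Apply the Pourbaix line equation: E = E0 + slope*pH
E = 0.091 + (-0.0455)*0.3 = 0.091 + (-0.01365) = 0.07735 V
Rounded to 4 decimal places: E = 0.0774 V

0.0774 V


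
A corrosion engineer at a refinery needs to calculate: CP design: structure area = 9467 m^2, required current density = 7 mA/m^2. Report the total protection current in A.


I = area * current density, then convert mA → A (÷1000)
I = 9467 * 7 / 1000 = 66.27 A

66.27 A


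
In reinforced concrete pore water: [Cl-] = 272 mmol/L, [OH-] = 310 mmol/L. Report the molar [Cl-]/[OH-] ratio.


Threshold parameter = [Cl-] / [OH-] (molar basis; both in mmol/L, so units cancel)
Ratio = 272 / 310 = 0.88

0.88


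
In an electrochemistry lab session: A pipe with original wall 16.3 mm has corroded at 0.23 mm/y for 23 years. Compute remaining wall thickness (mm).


Remaining wall = original − CR × time
t = 16.3 − 0.23*23 = 16.3 − 5.29 = 11.01 mm

11.01 mm


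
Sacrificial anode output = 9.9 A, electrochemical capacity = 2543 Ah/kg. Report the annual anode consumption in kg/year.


Annual consumption = current * hours per year / capacity
Rate = 9.9 * 8760 / 2543 = 34.1 kg/year

34.1 kg/year


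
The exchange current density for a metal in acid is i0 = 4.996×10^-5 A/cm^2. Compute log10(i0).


i0 = 4.996×10^-5 A/cm^2
log10(i0) = -4.301

-4.301


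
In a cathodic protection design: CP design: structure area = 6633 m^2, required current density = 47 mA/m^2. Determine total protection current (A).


I = area * current density, then convert mA → A (÷1000)
I = 6633 * 47 / 1000 = 311.75 A

311.75 A


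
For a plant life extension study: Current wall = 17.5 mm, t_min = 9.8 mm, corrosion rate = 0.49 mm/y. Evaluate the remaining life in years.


Apply the remaining-life relation: RL = (t_current − t_min) / CR
RL = (17.5 − 9.8) / 0.49 = 7.7 / 0.49 = 15.7 years

15.7 years


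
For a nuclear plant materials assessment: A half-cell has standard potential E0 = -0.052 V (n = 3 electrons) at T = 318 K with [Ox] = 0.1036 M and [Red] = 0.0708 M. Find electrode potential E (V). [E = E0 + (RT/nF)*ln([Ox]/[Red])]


Apply the Nernst equation: E = E0 + (RT/nF)*ln([Ox]/[Red])
Step 1: RT/nF = 8.314*318/(3*96485) = 0.0091339 V
Step 2: [Ox]/[Red] = 0.1036/0.0708 = 1.463277
Step 3: ln(1.463277) = 0.380678
Step 4: correction = 0.0091339 * 0.380678 = 0.0035 V
E = -0.052 + 0.0035 = -0.0485 V

-0.0485 V


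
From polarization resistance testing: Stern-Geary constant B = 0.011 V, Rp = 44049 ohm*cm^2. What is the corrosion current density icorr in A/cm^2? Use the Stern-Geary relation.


Apply the Stern-Geary relation: icorr = B / Rp
icorr = 0.011 / 44049 = 2.497×10^-7 A/cm^2

2.497×10^-7 A/cm^2


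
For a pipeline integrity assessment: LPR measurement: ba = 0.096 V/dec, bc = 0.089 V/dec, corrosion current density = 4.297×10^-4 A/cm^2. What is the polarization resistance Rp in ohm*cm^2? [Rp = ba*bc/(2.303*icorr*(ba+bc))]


Apply the Stern-Geary equation: Rp = ba*bc / (2.303*icorr*(ba+bc))
ba*bc = 0.096*0.089 = 0.008544
ba+bc = 0.185; 2.303*icorr*(ba+bc) = 2.303*4.297×10^-4*0.185 = 1.8307583×10^-4
Rp = 0.008544 / 1.8307583×10^-4 = 46.7 ohm*cm^2

46.7 ohm*cm^2


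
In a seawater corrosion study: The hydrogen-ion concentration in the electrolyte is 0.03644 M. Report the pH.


pH = −log10[H+]
pH = −log10(0.03644) = 1.44

1.44


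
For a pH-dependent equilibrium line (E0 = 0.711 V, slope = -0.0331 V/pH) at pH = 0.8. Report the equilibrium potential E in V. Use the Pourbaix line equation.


Apply the Pourbaix line equation: E = E0 + slope*pH
E = 0.711 + (-0.0331)*0.8 = 0.711 + (-0.02648) = 0.68452 V
Rounded to 3 decimal places: E = 0.685 V

0.685 V


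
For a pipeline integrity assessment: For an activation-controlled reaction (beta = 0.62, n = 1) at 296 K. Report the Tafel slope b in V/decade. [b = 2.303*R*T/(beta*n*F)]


Apply the Tafel slope relation: b = 2.303*R*T/(beta*n*F)
Numerator: 2.303 * 8.314 * 296 = 5667.55
Denominator: 0.62 * 1 * 96485 = 59820.7
b = 5667.55 / 59820.7 = 0.095 V/decade

0.095 V/decade


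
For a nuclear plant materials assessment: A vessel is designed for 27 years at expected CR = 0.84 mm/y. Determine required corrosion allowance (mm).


Corrosion allowance = CR × design life
CA = 0.84 * 27 = 22.68 mm

22.68 mm


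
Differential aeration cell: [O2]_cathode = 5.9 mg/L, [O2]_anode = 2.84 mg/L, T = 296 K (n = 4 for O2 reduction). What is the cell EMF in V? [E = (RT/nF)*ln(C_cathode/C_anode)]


Apply the Nernst concentration-cell relation: E = (RT/nF)*ln(C_cathode/C_anode)
RT/nF = 8.314*296/(4*96485) = 0.00637649 V
ln(5.9/2.84) = 0.73115
E = 0.00637649 * 0.73115 = 0.00466 V

0.00466 V


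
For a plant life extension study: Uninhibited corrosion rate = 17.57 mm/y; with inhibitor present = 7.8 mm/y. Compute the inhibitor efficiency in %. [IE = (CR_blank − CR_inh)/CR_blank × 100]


Apply the inhibitor-efficiency definition: IE = (CR_blank − CR_inh)/CR_blank × 100
IE = (17.57 − 7.8) / 17.57 × 100
IE = 9.77 / 17.57 × 100 = 55.6 %

55.6 %


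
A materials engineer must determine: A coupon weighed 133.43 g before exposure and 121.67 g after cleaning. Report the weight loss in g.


Weight loss = initial − final
WL = 133.43 − 121.67 = 11.76 g

11.76 g


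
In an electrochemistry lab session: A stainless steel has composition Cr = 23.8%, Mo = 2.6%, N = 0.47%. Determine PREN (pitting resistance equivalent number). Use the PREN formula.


Apply the PREN formula: PREN = Cr + 3.3*Mo + 16*N
PREN = 23.8 + 3.3*2.6 + 16*0.47
PREN = 23.8 + 8.58 + 7.52 = 39.9

39.9


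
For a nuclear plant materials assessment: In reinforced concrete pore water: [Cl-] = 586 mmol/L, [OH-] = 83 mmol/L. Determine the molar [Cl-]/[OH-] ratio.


Threshold parameter = [Cl-] / [OH-] (molar basis; both in mmol/L, so units cancel)
Ratio = 586 / 83 = 7.06

7.06


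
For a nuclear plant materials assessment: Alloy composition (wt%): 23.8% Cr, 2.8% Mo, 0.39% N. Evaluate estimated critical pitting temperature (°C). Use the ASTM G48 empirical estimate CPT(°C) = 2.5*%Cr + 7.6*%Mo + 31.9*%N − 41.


Apply the ASTM G48 empirical CPT estimate: CPT(°C) = 2.5*%Cr + 7.6*%Mo + 31.9*%N − 41
2.5*23.8 = 59.5; 7.6*2.8 = 21.28; 31.9*0.39 = 12.441
CPT = 59.5 + 21.28 + 12.441 − 41 = 52.221 °C
Rounded to 0.1 °C: CPT ≈ 52.2 °C

52.2 °C


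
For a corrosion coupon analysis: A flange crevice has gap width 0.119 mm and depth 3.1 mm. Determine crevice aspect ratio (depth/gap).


Aspect ratio = depth / gap
Ratio = 3.1 / 0.119 = 26.1

26.1


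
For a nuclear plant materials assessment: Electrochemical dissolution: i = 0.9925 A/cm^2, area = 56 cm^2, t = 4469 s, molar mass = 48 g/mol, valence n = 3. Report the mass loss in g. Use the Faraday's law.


Apply Faraday's law: m = i*A*t*M / (n*F)
Total charge passed Q = i*A*t = 0.9925*56*4469 = 248387.02 C
m = Q*M/(n*F) = 248387.02*48/(3*96485) = 41.18974 g

41.18974 g
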